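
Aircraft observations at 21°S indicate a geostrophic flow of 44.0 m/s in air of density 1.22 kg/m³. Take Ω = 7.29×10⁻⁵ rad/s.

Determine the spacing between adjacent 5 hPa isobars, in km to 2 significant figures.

180 km

Coriolis parameter at 21°S:
f = 2Ω sin φ = 2 × 7.29×10⁻⁵ × sin 21° = 5.23×10⁻⁵ s⁻¹
Geostrophic balance rearranged: |∂P/∂n| = f ρ V_g
|∂P/∂n| = 5.23×10⁻⁵ × 1.22 × 44.0 = 2.80×10⁻³ Pa/m
Isobar spacing: Δn = ΔP/|∂P/∂n| = 500 Pa / 2.80×10⁻³ Pa/m = 178267 m ≈ 180 km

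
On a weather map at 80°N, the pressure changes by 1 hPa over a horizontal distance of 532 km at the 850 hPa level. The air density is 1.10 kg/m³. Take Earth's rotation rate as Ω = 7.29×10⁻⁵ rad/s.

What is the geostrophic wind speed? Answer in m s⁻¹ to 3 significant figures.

Coriolis parameter at 80°N:
f = 2Ω sin φ = 2 × 7.29×10⁻⁵ × sin 80° = 1.44×10⁻⁴ s⁻¹
Pressure gradient: |∂P/∂n| = 100 Pa / 532000 m = 1.88×10⁻⁴ Pa/m
Geostrophic balance (pressure-gradient force = Coriolis force):
V_g = (1/(fρ)) |∂P/∂n| = 1.88×10⁻⁴ / (1.44×10⁻⁴ × 1.10) = 1.19 m/s

1.19 m s⁻¹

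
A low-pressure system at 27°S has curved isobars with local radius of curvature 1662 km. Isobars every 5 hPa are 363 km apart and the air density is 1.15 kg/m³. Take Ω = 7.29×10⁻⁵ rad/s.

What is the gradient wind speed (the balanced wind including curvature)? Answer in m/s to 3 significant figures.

Coriolis parameter at 27°S:
f = 2Ω sin φ = 2 × 7.29×10⁻⁵ × sin 27° = 6.62×10⁻⁵ s⁻¹
Pressure gradient: |∂P/∂n| = 500 Pa / 363000 m = 1.38×10⁻³ Pa/m
Geostrophic speed: V_g = |∂P/∂n|/(fρ) = 1.38×10⁻³/(6.62×10⁻⁵ × 1.15) = 18.1 m/s
Around a low, centrifugal force acts outward with Coriolis, so pressure-gradient force balances both:
(1/ρ)|∂P/∂n| = fV + V²/R  →  V² + fR·V − fR·V_g = 0
With fR = 6.62×10⁻⁵ × 1662×10³ m = 110 m/s:
V = [−fR + √((fR)² + 4 fR V_g)]/2 = [−110 + √(110² + 4×110×18.1)]/2 = 15.8 m/s
Subgeostrophic (V < V_g = 18.1 m/s), as expected around a low.

15.8 m/s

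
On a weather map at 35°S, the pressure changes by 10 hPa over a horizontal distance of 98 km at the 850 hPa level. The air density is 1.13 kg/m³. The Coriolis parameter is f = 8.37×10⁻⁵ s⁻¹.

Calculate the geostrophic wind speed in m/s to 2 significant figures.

110 m/s

Pressure gradient: |∂P/∂n| = 1000 Pa / 98000 m = 1.02×10⁻² Pa/m
Geostrophic balance (pressure-gradient force = Coriolis force):
V_g = (1/(fρ)) |∂P/∂n| = 1.02×10⁻² / (8.37×10⁻⁵ × 1.13) = 108 m/s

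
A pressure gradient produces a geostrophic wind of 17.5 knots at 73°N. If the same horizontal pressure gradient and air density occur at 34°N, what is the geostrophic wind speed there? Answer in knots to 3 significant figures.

29.9 knots

With the same pressure gradient and density, V_g ∝ 1/f ∝ 1/sin φ.
V₂ = V₁ · sin φ₁ / sin φ₂ = 17.5 × sin 73° / sin 34°
V₂ = 17.5 × 0.9563/0.5592 = 29.9 knots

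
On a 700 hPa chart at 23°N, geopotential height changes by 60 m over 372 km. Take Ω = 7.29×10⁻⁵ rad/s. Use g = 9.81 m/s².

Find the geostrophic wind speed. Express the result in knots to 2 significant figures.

54 knots

Coriolis parameter at 23°N:
f = 2Ω sin φ = 2 × 7.29×10⁻⁵ × sin 23° = 5.70×10⁻⁵ s⁻¹
Height gradient: |∂Z/∂n| = 60 m / 372000 m = 1.61×10⁻⁴
On a pressure surface, geostrophic balance gives V_g = (g/f)|∂Z/∂n|:
V_g = 9.81 × 1.61×10⁻⁴ / 5.70×10⁻⁵ = 27.8 m/s
Converting: 27.8 m/s × 1.944 = 54 knots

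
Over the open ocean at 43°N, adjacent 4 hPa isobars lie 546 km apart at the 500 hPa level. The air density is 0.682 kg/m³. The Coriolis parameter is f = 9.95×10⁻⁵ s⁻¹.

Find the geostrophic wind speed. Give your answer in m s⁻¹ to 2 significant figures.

11 m s⁻¹

Pressure gradient: |∂P/∂n| = 400 Pa / 546000 m = 7.33×10⁻⁴ Pa/m
Geostrophic balance (pressure-gradient force = Coriolis force):
V_g = (1/(fρ)) |∂P/∂n| = 7.33×10⁻⁴ / (9.95×10⁻⁵ × 0.682) = 10.8 m/s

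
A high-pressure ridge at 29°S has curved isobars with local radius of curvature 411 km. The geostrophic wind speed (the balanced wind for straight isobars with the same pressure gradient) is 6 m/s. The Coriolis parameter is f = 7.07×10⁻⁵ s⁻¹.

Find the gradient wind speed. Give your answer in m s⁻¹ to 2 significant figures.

8.5 m s⁻¹

Around a high, pressure-gradient force acts outward with centrifugal, so Coriolis balances both:
fV = (1/ρ)|∂P/∂n| + V²/R  →  V² − fR·V + fR·V_g = 0
With fR = 7.07×10⁻⁵ × 411×10³ m = 29.1 m/s:
V = [fR − √((fR)² − 4 fR V_g)]/2 = [29.1 − √(29.1² − 4×29.1×6)]/2 = 8.47 m/s
Supergeostrophic (V > V_g = 6 m/s), as expected around a high.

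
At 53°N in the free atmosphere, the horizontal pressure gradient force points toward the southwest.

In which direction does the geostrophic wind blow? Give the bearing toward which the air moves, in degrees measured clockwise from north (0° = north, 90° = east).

The pressure-gradient force points toward the southwest (bearing 225°).
Geostrophic balance: in the Northern Hemisphere the Coriolis force deflects motion to the right, so the geostrophic wind blows 90° to the right of the pressure-gradient force (low pressure on the left).
Rotating 225° by 90° clockwise gives 315° — the wind blows toward the northwest.

315°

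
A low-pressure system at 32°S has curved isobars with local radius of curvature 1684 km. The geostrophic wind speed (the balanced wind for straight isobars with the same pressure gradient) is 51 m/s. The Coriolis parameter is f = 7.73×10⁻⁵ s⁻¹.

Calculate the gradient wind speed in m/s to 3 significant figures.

Around a low, centrifugal force acts outward with Coriolis, so pressure-gradient force balances both:
(1/ρ)|∂P/∂n| = fV + V²/R  →  V² + fR·V − fR·V_g = 0
With fR = 7.73×10⁻⁵ × 1684×10³ m = 130 m/s:
V = [−fR + √((fR)² + 4 fR V_g)]/2 = [−130 + √(130² + 4×130×51)]/2 = 39.2 m/s
Subgeostrophic (V < V_g = 51 m/s), as expected around a low.

39.2 m/s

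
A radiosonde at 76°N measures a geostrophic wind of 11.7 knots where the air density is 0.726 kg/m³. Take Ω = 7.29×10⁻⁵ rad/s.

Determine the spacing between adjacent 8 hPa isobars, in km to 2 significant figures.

1300 km

Coriolis parameter at 76°N:
f = 2Ω sin φ = 2 × 7.29×10⁻⁵ × sin 76° = 1.41×10⁻⁴ s⁻¹
Wind speed in SI: 11.7 knots = 6.02 m/s
Geostrophic balance rearranged: |∂P/∂n| = f ρ V_g
|∂P/∂n| = 1.41×10⁻⁴ × 0.726 × 6.02 = 6.18×10⁻⁴ Pa/m
Isobar spacing: Δn = ΔP/|∂P/∂n| = 800 Pa / 6.18×10⁻⁴ Pa/m = 1294100 m ≈ 1300 km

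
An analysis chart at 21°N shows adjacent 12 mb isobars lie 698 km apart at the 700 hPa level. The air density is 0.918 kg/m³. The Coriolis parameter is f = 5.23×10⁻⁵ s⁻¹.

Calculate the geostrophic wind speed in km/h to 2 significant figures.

Pressure gradient: |∂P/∂n| = 1200 Pa / 698000 m = 1.72×10⁻³ Pa/m
Geostrophic balance (pressure-gradient force = Coriolis force):
V_g = (1/(fρ)) |∂P/∂n| = 1.72×10⁻³ / (5.23×10⁻⁵ × 0.918) = 35.8 m/s
Converting: 35.8 m/s × 3.6 = 130 km/h

130 km/h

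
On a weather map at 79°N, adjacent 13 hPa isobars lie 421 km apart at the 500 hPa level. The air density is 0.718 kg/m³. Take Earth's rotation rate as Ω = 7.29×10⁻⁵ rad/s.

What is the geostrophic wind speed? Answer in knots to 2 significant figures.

Coriolis parameter at 79°N:
f = 2Ω sin φ = 2 × 7.29×10⁻⁵ × sin 79° = 1.43×10⁻⁴ s⁻¹
Pressure gradient: |∂P/∂n| = 1300 Pa / 421000 m = 3.09×10⁻³ Pa/m
Geostrophic balance (pressure-gradient force = Coriolis force):
V_g = (1/(fρ)) |∂P/∂n| = 3.09×10⁻³ / (1.43×10⁻⁴ × 0.718) = 30.0 m/s
Converting: 30.0 m/s × 1.944 = 58 knots

58 knots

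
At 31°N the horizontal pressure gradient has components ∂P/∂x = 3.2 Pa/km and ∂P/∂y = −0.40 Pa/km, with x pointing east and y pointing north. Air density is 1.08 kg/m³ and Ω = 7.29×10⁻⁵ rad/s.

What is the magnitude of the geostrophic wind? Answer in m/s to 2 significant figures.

Coriolis parameter at 31°N:
f = 2Ω sin φ = 2 × 7.29×10⁻⁵ × sin 31° = 7.51×10⁻⁵ s⁻¹
Component geostrophic relations (x east, y north):
u_g = −(1/(fρ)) ∂P/∂y,  v_g = (1/(fρ)) ∂P/∂x
u_g = −(−0.40×10⁻³)/(7.51×10⁻⁵ × 1.08) = 4.93 m/s;  v_g = (3.2×10⁻³)/(7.51×10⁻⁵ × 1.08) = 39.5 m/s
|V_g| = √(u_g² + v_g²) = 39.8 m/s

40 m/s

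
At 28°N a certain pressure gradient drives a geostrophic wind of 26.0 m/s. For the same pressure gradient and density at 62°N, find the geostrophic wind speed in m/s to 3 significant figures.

13.8 m/s

With the same pressure gradient and density, V_g ∝ 1/f ∝ 1/sin φ.
V₂ = V₁ · sin φ₁ / sin φ₂ = 26.0 × sin 28° / sin 62°
V₂ = 26.0 × 0.4695/0.8829 = 13.8 m/s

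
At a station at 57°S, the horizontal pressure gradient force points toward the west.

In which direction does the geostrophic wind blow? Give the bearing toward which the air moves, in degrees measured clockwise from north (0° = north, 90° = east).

The pressure-gradient force points toward the west (bearing 270°).
Geostrophic balance: in the Southern Hemisphere the Coriolis force deflects motion to the left, so the geostrophic wind blows 90° to the left of the pressure-gradient force (low pressure on the right).
Rotating 270° by 90° counterclockwise gives 180° — the wind blows toward the south.

180°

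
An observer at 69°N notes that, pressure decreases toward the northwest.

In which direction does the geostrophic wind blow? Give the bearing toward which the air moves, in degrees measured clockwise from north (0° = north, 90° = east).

The pressure-gradient force points toward the northwest (bearing 315°).
Geostrophic balance: in the Northern Hemisphere the Coriolis force deflects motion to the right, so the geostrophic wind blows 90° to the right of the pressure-gradient force (low pressure on the left).
Rotating 315° by 90° clockwise gives 045° — the wind blows toward the northeast.

045°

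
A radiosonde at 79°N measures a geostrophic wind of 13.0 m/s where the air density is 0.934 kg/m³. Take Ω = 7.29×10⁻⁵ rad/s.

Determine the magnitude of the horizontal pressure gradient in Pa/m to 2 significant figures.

1.7×10⁻³ Pa/m

Coriolis parameter at 79°N:
f = 2Ω sin φ = 2 × 7.29×10⁻⁵ × sin 79° = 1.43×10⁻⁴ s⁻¹
Geostrophic balance rearranged: |∂P/∂n| = f ρ V_g
|∂P/∂n| = 1.43×10⁻⁴ × 0.934 × 13.0 = 1.74×10⁻³ Pa/m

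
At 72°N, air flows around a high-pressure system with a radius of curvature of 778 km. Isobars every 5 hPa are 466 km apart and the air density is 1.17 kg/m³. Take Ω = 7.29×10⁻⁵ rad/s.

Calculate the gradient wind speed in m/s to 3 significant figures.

Coriolis parameter at 72°N:
f = 2Ω sin φ = 2 × 7.29×10⁻⁵ × sin 72° = 1.39×10⁻⁴ s⁻¹
Pressure gradient: |∂P/∂n| = 500 Pa / 466000 m = 1.07×10⁻³ Pa/m
Geostrophic speed: V_g = |∂P/∂n|/(fρ) = 1.07×10⁻³/(1.39×10⁻⁴ × 1.17) = 6.61 m/s
Around a high, pressure-gradient force acts outward with centrifugal, so Coriolis balances both:
fV = (1/ρ)|∂P/∂n| + V²/R  →  V² − fR·V + fR·V_g = 0
With fR = 1.39×10⁻⁴ × 778×10³ m = 108 m/s:
V = [fR − √((fR)² − 4 fR V_g)]/2 = [108 − √(108² − 4×108×6.61)]/2 = 7.08 m/s
Supergeostrophic (V > V_g = 6.61 m/s), as expected around a high.

7.08 m/s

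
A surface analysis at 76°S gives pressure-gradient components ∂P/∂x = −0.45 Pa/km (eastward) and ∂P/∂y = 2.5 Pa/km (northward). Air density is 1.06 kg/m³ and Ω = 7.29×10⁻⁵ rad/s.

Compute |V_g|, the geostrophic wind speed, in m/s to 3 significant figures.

Coriolis parameter at 76°S:
f = 2Ω sin φ = 2 × 7.29×10⁻⁵ × sin 76° = 1.41×10⁻⁴ s⁻¹
In the Southern Hemisphere f is negative: f = −1.41×10⁻⁴ s⁻¹.
Component geostrophic relations (x east, y north):
u_g = −(1/(fρ)) ∂P/∂y,  v_g = (1/(fρ)) ∂P/∂x
u_g = −(2.5×10⁻³)/(−1.41×10⁻⁴ × 1.06) = 16.7 m/s;  v_g = (−0.45×10⁻³)/(−1.41×10⁻⁴ × 1.06) = 3.00 m/s
|V_g| = √(u_g² + v_g²) = 16.9 m/s

16.9 m/s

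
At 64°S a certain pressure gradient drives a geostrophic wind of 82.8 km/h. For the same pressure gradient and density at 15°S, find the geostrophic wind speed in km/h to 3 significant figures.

288 km/h

With the same pressure gradient and density, V_g ∝ 1/f ∝ 1/sin φ.
V₂ = V₁ · sin φ₁ / sin φ₂ = 82.8 × sin 64° / sin 15°
V₂ = 82.8 × 0.8988/0.2588 = 288 km/h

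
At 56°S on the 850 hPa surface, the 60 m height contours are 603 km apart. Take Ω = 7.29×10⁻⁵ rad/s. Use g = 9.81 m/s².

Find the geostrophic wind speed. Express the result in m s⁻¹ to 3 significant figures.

8.08 m s⁻¹

Coriolis parameter at 56°S:
f = 2Ω sin φ = 2 × 7.29×10⁻⁵ × sin 56° = 1.21×10⁻⁴ s⁻¹
Height gradient: |∂Z/∂n| = 60 m / 603000 m = 9.95×10⁻⁵
On a pressure surface, geostrophic balance gives V_g = (g/f)|∂Z/∂n|:
V_g = 9.81 × 9.95×10⁻⁵ / 1.21×10⁻⁴ = 8.08 m/s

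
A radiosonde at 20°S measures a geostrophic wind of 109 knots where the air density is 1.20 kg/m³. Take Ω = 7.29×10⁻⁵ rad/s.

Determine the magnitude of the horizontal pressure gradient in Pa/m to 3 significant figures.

3.36×10⁻³ Pa/m

Coriolis parameter at 20°S:
f = 2Ω sin φ = 2 × 7.29×10⁻⁵ × sin 20° = 4.99×10⁻⁵ s⁻¹
Wind speed in SI: 109 knots = 56.1 m/s
Geostrophic balance rearranged: |∂P/∂n| = f ρ V_g
|∂P/∂n| = 4.99×10⁻⁵ × 1.20 × 56.1 = 3.36×10⁻³ Pa/m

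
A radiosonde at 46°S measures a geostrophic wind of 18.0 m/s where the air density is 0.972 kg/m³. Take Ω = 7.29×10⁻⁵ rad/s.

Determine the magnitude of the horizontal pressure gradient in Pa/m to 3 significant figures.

Coriolis parameter at 46°S:
f = 2Ω sin φ = 2 × 7.29×10⁻⁵ × sin 46° = 1.05×10⁻⁴ s⁻¹
Geostrophic balance rearranged: |∂P/∂n| = f ρ V_g
|∂P/∂n| = 1.05×10⁻⁴ × 0.972 × 18.0 = 1.83×10⁻³ Pa/m

1.83×10⁻³ Pa/m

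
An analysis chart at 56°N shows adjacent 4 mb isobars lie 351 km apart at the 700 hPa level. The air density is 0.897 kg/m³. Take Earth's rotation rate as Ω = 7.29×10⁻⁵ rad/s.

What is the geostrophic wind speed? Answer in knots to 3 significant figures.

20.4 knots

Coriolis parameter at 56°N:
f = 2Ω sin φ = 2 × 7.29×10⁻⁵ × sin 56° = 1.21×10⁻⁴ s⁻¹
Pressure gradient: |∂P/∂n| = 400 Pa / 351000 m = 1.14×10⁻³ Pa/m
Geostrophic balance (pressure-gradient force = Coriolis force):
V_g = (1/(fρ)) |∂P/∂n| = 1.14×10⁻³ / (1.21×10⁻⁴ × 0.897) = 10.5 m/s
Converting: 10.5 m/s × 1.944 = 20.4 knots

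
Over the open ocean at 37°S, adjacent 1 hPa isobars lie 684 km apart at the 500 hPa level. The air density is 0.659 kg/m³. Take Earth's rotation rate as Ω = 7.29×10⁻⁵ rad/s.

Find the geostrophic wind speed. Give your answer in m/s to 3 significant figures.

2.53 m/s

Coriolis parameter at 37°S:
f = 2Ω sin φ = 2 × 7.29×10⁻⁵ × sin 37° = 8.77×10⁻⁵ s⁻¹
Pressure gradient: |∂P/∂n| = 100 Pa / 684000 m = 1.46×10⁻⁴ Pa/m
Geostrophic balance (pressure-gradient force = Coriolis force):
V_g = (1/(fρ)) |∂P/∂n| = 1.46×10⁻⁴ / (8.77×10⁻⁵ × 0.659) = 2.53 m/s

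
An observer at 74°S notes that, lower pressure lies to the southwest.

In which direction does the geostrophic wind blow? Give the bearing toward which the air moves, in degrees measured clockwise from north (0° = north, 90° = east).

The pressure-gradient force points toward the southwest (bearing 225°).
Geostrophic balance: in the Southern Hemisphere the Coriolis force deflects motion to the left, so the geostrophic wind blows 90° to the left of the pressure-gradient force (low pressure on the right).
Rotating 225° by 90° counterclockwise gives 135° — the wind blows toward the southeast.

135°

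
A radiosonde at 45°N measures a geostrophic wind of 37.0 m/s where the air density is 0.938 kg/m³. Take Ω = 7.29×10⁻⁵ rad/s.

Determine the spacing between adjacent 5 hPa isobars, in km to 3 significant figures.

Coriolis parameter at 45°N:
f = 2Ω sin φ = 2 × 7.29×10⁻⁵ × sin 45° = 1.03×10⁻⁴ s⁻¹
Geostrophic balance rearranged: |∂P/∂n| = f ρ V_g
|∂P/∂n| = 1.03×10⁻⁴ × 0.938 × 37.0 = 3.58×10⁻³ Pa/m
Isobar spacing: Δn = ΔP/|∂P/∂n| = 500 Pa / 3.58×10⁻³ Pa/m = 139741 m ≈ 140 km

140 km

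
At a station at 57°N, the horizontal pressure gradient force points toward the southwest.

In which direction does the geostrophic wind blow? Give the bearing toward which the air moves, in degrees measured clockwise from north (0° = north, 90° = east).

315°

The pressure-gradient force points toward the southwest (bearing 225°).
Geostrophic balance: in the Northern Hemisphere the Coriolis force deflects motion to the right, so the geostrophic wind blows 90° to the right of the pressure-gradient force (low pressure on the left).
Rotating 225° by 90° clockwise gives 315° — the wind blows toward the northwest.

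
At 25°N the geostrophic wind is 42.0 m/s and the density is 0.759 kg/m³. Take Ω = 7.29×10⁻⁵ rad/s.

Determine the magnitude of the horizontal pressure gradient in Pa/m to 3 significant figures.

Coriolis parameter at 25°N:
f = 2Ω sin φ = 2 × 7.29×10⁻⁵ × sin 25° = 6.16×10⁻⁵ s⁻¹
Geostrophic balance rearranged: |∂P/∂n| = f ρ V_g
|∂P/∂n| = 6.16×10⁻⁵ × 0.759 × 42.0 = 1.96×10⁻³ Pa/m

1.96×10⁻³ Pa/m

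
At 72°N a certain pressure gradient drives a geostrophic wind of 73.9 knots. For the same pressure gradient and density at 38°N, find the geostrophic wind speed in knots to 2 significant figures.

With the same pressure gradient and density, V_g ∝ 1/f ∝ 1/sin φ.
V₂ = V₁ · sin φ₁ / sin φ₂ = 73.9 × sin 72° / sin 38°
V₂ = 73.9 × 0.9511/0.6157 = 110 knots

110 knots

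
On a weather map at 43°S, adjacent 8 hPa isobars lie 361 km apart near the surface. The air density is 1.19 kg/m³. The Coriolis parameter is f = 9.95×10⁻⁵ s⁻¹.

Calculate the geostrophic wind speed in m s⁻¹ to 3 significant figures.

18.7 m s⁻¹

Pressure gradient: |∂P/∂n| = 800 Pa / 361000 m = 2.22×10⁻³ Pa/m
Geostrophic balance (pressure-gradient force = Coriolis force):
V_g = (1/(fρ)) |∂P/∂n| = 2.22×10⁻³ / (9.95×10⁻⁵ × 1.19) = 18.7 m/s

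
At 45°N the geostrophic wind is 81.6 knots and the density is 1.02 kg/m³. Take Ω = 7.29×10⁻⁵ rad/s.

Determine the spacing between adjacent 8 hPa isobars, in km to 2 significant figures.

Coriolis parameter at 45°N:
f = 2Ω sin φ = 2 × 7.29×10⁻⁵ × sin 45° = 1.03×10⁻⁴ s⁻¹
Wind speed in SI: 81.6 knots = 42.0 m/s
Geostrophic balance rearranged: |∂P/∂n| = f ρ V_g
|∂P/∂n| = 1.03×10⁻⁴ × 1.02 × 42.0 = 4.41×10⁻³ Pa/m
Isobar spacing: Δn = ΔP/|∂P/∂n| = 800 Pa / 4.41×10⁻³ Pa/m = 181225 m ≈ 180 km

180 km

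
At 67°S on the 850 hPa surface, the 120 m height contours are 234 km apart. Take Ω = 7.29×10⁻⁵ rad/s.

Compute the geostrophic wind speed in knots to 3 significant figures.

72.9 knots

Coriolis parameter at 67°S:
f = 2Ω sin φ = 2 × 7.29×10⁻⁵ × sin 67° = 1.34×10⁻⁴ s⁻¹
Height gradient: |∂Z/∂n| = 120 m / 234000 m = 5.13×10⁻⁴
On a pressure surface, geostrophic balance gives V_g = (g/f)|∂Z/∂n|:
V_g = 9.81 × 5.13×10⁻⁴ / 1.34×10⁻⁴ = 37.5 m/s
Converting: 37.5 m/s × 1.944 = 72.9 knots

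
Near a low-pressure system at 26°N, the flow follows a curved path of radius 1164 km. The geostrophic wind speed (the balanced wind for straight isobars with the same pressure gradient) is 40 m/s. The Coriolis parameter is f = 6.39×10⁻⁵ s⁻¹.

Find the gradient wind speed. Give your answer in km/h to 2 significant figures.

Around a low, centrifugal force acts outward with Coriolis, so pressure-gradient force balances both:
(1/ρ)|∂P/∂n| = fV + V²/R  →  V² + fR·V − fR·V_g = 0
With fR = 6.39×10⁻⁵ × 1164×10³ m = 74.4 m/s:
V = [−fR + √((fR)² + 4 fR V_g)]/2 = [−74.4 + √(74.4² + 4×74.4×40)]/2 = 28.8 m/s
Subgeostrophic (V < V_g = 40 m/s), as expected around a low.
Converting: 28.8 m/s × 3.6 = 100 km/h

100 km/h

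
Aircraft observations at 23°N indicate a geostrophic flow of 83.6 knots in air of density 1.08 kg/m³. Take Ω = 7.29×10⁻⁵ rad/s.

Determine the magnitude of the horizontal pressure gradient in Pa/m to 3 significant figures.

Coriolis parameter at 23°N:
f = 2Ω sin φ = 2 × 7.29×10⁻⁵ × sin 23° = 5.70×10⁻⁵ s⁻¹
Wind speed in SI: 83.6 knots = 43.0 m/s
Geostrophic balance rearranged: |∂P/∂n| = f ρ V_g
|∂P/∂n| = 5.70×10⁻⁵ × 1.08 × 43.0 = 2.65×10⁻³ Pa/m

2.65×10⁻³ Pa/m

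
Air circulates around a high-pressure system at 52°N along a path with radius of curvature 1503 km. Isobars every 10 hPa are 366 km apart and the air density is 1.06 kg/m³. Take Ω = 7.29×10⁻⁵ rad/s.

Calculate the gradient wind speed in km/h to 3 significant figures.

Coriolis parameter at 52°N:
f = 2Ω sin φ = 2 × 7.29×10⁻⁵ × sin 52° = 1.15×10⁻⁴ s⁻¹
Pressure gradient: |∂P/∂n| = 1000 Pa / 366000 m = 2.73×10⁻³ Pa/m
Geostrophic speed: V_g = |∂P/∂n|/(fρ) = 2.73×10⁻³/(1.15×10⁻⁴ × 1.06) = 22.4 m/s
Around a high, pressure-gradient force acts outward with centrifugal, so Coriolis balances both:
fV = (1/ρ)|∂P/∂n| + V²/R  →  V² − fR·V + fR·V_g = 0
With fR = 1.15×10⁻⁴ × 1503×10³ m = 173 m/s:
V = [fR − √((fR)² − 4 fR V_g)]/2 = [173 − √(173² − 4×173×22.4)]/2 = 26.5 m/s
Supergeostrophic (V > V_g = 22.4 m/s), as expected around a high.
Converting: 26.5 m/s × 3.6 = 95.4 km/h

95.4 km/h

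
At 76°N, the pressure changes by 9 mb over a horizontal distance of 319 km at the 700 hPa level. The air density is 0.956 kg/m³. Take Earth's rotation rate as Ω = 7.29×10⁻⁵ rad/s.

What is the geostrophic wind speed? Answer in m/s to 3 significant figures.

20.9 m/s

Coriolis parameter at 76°N:
f = 2Ω sin φ = 2 × 7.29×10⁻⁵ × sin 76° = 1.41×10⁻⁴ s⁻¹
Pressure gradient: |∂P/∂n| = 900 Pa / 319000 m = 2.82×10⁻³ Pa/m
Geostrophic balance (pressure-gradient force = Coriolis force):
V_g = (1/(fρ)) |∂P/∂n| = 2.82×10⁻³ / (1.41×10⁻⁴ × 0.956) = 20.9 m/s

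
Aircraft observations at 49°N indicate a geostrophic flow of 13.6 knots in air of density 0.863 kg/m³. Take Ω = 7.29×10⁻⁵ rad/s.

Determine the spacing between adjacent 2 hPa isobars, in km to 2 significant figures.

Coriolis parameter at 49°N:
f = 2Ω sin φ = 2 × 7.29×10⁻⁵ × sin 49° = 1.10×10⁻⁴ s⁻¹
Wind speed in SI: 13.6 knots = 7.00 m/s
Geostrophic balance rearranged: |∂P/∂n| = f ρ V_g
|∂P/∂n| = 1.10×10⁻⁴ × 0.863 × 7.00 = 6.64×10⁻⁴ Pa/m
Isobar spacing: Δn = ΔP/|∂P/∂n| = 200 Pa / 6.64×10⁻⁴ Pa/m = 301027 m ≈ 300 km

300 km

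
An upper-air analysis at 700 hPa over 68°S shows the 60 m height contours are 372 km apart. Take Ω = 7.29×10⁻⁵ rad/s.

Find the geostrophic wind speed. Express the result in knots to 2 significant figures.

Coriolis parameter at 68°S:
f = 2Ω sin φ = 2 × 7.29×10⁻⁵ × sin 68° = 1.35×10⁻⁴ s⁻¹
Height gradient: |∂Z/∂n| = 60 m / 372000 m = 1.61×10⁻⁴
On a pressure surface, geostrophic balance gives V_g = (g/f)|∂Z/∂n|:
V_g = 9.81 × 1.61×10⁻⁴ / 1.35×10⁻⁴ = 11.7 m/s
Converting: 11.7 m/s × 1.944 = 23 knots

23 knots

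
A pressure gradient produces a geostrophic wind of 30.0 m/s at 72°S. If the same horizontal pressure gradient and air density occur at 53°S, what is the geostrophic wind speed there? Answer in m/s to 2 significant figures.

36 m/s

With the same pressure gradient and density, V_g ∝ 1/f ∝ 1/sin φ.
V₂ = V₁ · sin φ₁ / sin φ₂ = 30.0 × sin 72° / sin 53°
V₂ = 30.0 × 0.9511/0.7986 = 36 m/s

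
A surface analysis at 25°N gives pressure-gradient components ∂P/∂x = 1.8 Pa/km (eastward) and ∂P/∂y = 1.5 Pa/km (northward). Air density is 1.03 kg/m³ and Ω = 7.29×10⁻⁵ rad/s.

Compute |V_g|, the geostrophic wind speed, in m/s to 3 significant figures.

Coriolis parameter at 25°N:
f = 2Ω sin φ = 2 × 7.29×10⁻⁵ × sin 25° = 6.16×10⁻⁵ s⁻¹
Component geostrophic relations (x east, y north):
u_g = −(1/(fρ)) ∂P/∂y,  v_g = (1/(fρ)) ∂P/∂x
u_g = −(1.5×10⁻³)/(6.16×10⁻⁵ × 1.03) = −23.6 m/s;  v_g = (1.8×10⁻³)/(6.16×10⁻⁵ × 1.03) = 28.4 m/s
|V_g| = √(u_g² + v_g²) = 36.9 m/s

36.9 m/s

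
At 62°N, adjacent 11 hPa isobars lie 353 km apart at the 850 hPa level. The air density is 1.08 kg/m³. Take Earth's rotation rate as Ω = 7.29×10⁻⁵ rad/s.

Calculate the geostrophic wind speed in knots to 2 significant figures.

Coriolis parameter at 62°N:
f = 2Ω sin φ = 2 × 7.29×10⁻⁵ × sin 62° = 1.29×10⁻⁴ s⁻¹
Pressure gradient: |∂P/∂n| = 1100 Pa / 353000 m = 3.12×10⁻³ Pa/m
Geostrophic balance (pressure-gradient force = Coriolis force):
V_g = (1/(fρ)) |∂P/∂n| = 3.12×10⁻³ / (1.29×10⁻⁴ × 1.08) = 22.4 m/s
Converting: 22.4 m/s × 1.944 = 44 knots

44 knots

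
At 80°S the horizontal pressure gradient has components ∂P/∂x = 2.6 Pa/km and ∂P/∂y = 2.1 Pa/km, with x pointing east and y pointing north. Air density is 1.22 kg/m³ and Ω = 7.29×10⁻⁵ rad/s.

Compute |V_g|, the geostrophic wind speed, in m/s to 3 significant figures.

19.1 m/s

Coriolis parameter at 80°S:
f = 2Ω sin φ = 2 × 7.29×10⁻⁵ × sin 80° = 1.44×10⁻⁴ s⁻¹
In the Southern Hemisphere f is negative: f = −1.44×10⁻⁴ s⁻¹.
Component geostrophic relations (x east, y north):
u_g = −(1/(fρ)) ∂P/∂y,  v_g = (1/(fρ)) ∂P/∂x
u_g = −(2.1×10⁻³)/(−1.44×10⁻⁴ × 1.22) = 12.0 m/s;  v_g = (2.6×10⁻³)/(−1.44×10⁻⁴ × 1.22) = −14.8 m/s
|V_g| = √(u_g² + v_g²) = 19.1 m/s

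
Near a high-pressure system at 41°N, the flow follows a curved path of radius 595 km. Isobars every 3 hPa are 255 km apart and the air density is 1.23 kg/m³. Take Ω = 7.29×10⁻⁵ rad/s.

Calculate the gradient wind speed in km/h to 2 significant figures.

47 km/h

Coriolis parameter at 41°N:
f = 2Ω sin φ = 2 × 7.29×10⁻⁵ × sin 41° = 9.57×10⁻⁵ s⁻¹
Pressure gradient: |∂P/∂n| = 300 Pa / 255000 m = 1.18×10⁻³ Pa/m
Geostrophic speed: V_g = |∂P/∂n|/(fρ) = 1.18×10⁻³/(9.57×10⁻⁵ × 1.23) = 10.00 m/s
Around a high, pressure-gradient force acts outward with centrifugal, so Coriolis balances both:
fV = (1/ρ)|∂P/∂n| + V²/R  →  V² − fR·V + fR·V_g = 0
With fR = 9.57×10⁻⁵ × 595×10³ m = 56.9 m/s:
V = [fR − √((fR)² − 4 fR V_g)]/2 = [56.9 − √(56.9² − 4×56.9×10)]/2 = 12.9 m/s
Supergeostrophic (V > V_g = 10 m/s), as expected around a high.
Converting: 12.9 m/s × 3.6 = 47 km/h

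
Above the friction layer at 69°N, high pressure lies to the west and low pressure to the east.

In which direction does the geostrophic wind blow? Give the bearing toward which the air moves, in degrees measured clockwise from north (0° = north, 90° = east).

The pressure-gradient force points toward the east (bearing 090°).
Geostrophic balance: in the Northern Hemisphere the Coriolis force deflects motion to the right, so the geostrophic wind blows 90° to the right of the pressure-gradient force (low pressure on the left).
Rotating 090° by 90° clockwise gives 180° — the wind blows toward the south.

180°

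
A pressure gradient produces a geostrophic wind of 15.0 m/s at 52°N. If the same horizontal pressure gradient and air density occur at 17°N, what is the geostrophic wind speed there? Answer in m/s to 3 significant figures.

With the same pressure gradient and density, V_g ∝ 1/f ∝ 1/sin φ.
V₂ = V₁ · sin φ₁ / sin φ₂ = 15.0 × sin 52° / sin 17°
V₂ = 15.0 × 0.7880/0.2924 = 40.4 m/s

40.4 m/s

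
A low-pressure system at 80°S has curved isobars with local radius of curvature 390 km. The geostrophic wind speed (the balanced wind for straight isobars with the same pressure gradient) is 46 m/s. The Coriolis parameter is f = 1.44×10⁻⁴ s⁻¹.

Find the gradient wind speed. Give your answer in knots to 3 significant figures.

Around a low, centrifugal force acts outward with Coriolis, so pressure-gradient force balances both:
(1/ρ)|∂P/∂n| = fV + V²/R  →  V² + fR·V − fR·V_g = 0
With fR = 1.44×10⁻⁴ × 390×10³ m = 56.2 m/s:
V = [−fR + √((fR)² + 4 fR V_g)]/2 = [−56.2 + √(56.2² + 4×56.2×46)]/2 = 30 m/s
Subgeostrophic (V < V_g = 46 m/s), as expected around a low.
Converting: 30 m/s × 1.944 = 58.3 knots

58.3 knots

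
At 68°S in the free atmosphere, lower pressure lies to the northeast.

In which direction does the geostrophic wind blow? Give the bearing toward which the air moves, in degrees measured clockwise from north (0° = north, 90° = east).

315°

The pressure-gradient force points toward the northeast (bearing 045°).
Geostrophic balance: in the Southern Hemisphere the Coriolis force deflects motion to the left, so the geostrophic wind blows 90° to the left of the pressure-gradient force (low pressure on the right).
Rotating 045° by 90° counterclockwise gives 315° — the wind blows toward the northwest.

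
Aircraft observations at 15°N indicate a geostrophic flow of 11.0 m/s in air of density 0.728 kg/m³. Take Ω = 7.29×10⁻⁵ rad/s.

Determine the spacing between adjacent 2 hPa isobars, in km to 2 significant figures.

660 km

Coriolis parameter at 15°N:
f = 2Ω sin φ = 2 × 7.29×10⁻⁵ × sin 15° = 3.77×10⁻⁵ s⁻¹
Geostrophic balance rearranged: |∂P/∂n| = f ρ V_g
|∂P/∂n| = 3.77×10⁻⁵ × 0.728 × 11.0 = 3.02×10⁻⁴ Pa/m
Isobar spacing: Δn = ΔP/|∂P/∂n| = 200 Pa / 3.02×10⁻⁴ Pa/m = 661839 m ≈ 660 km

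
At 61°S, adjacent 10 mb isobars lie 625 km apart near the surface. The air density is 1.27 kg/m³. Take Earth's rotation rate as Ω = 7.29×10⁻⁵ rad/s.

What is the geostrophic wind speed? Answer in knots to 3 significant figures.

Coriolis parameter at 61°S:
f = 2Ω sin φ = 2 × 7.29×10⁻⁵ × sin 61° = 1.28×10⁻⁴ s⁻¹
Pressure gradient: |∂P/∂n| = 1000 Pa / 625000 m = 1.60×10⁻³ Pa/m
Geostrophic balance (pressure-gradient force = Coriolis force):
V_g = (1/(fρ)) |∂P/∂n| = 1.60×10⁻³ / (1.28×10⁻⁴ × 1.27) = 9.88 m/s
Converting: 9.88 m/s × 1.944 = 19.2 knots

19.2 knots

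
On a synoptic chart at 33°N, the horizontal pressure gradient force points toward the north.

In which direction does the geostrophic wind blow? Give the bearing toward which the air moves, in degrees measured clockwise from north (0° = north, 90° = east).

The pressure-gradient force points toward the north (bearing 000°).
Geostrophic balance: in the Northern Hemisphere the Coriolis force deflects motion to the right, so the geostrophic wind blows 90° to the right of the pressure-gradient force (low pressure on the left).
Rotating 000° by 90° clockwise gives 090° — the wind blows toward the east.

090°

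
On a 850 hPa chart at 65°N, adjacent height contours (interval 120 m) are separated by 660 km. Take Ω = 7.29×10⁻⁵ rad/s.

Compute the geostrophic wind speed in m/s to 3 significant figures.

13.5 m/s

Coriolis parameter at 65°N:
f = 2Ω sin φ = 2 × 7.29×10⁻⁵ × sin 65° = 1.32×10⁻⁴ s⁻¹
Height gradient: |∂Z/∂n| = 120 m / 660000 m = 1.82×10⁻⁴
On a pressure surface, geostrophic balance gives V_g = (g/f)|∂Z/∂n|:
V_g = 9.81 × 1.82×10⁻⁴ / 1.32×10⁻⁴ = 13.5 m/s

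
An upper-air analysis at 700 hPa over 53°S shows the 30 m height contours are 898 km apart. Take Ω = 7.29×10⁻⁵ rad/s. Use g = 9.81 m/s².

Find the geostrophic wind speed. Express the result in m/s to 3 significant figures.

2.81 m/s

Coriolis parameter at 53°S:
f = 2Ω sin φ = 2 × 7.29×10⁻⁵ × sin 53° = 1.16×10⁻⁴ s⁻¹
Height gradient: |∂Z/∂n| = 30 m / 898000 m = 3.34×10⁻⁵
On a pressure surface, geostrophic balance gives V_g = (g/f)|∂Z/∂n|:
V_g = 9.81 × 3.34×10⁻⁵ / 1.16×10⁻⁴ = 2.81 m/s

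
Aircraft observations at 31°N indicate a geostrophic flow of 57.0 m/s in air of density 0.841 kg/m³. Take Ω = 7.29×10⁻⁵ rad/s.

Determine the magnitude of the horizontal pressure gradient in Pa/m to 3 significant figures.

3.60×10⁻³ Pa/m

Coriolis parameter at 31°N:
f = 2Ω sin φ = 2 × 7.29×10⁻⁵ × sin 31° = 7.51×10⁻⁵ s⁻¹
Geostrophic balance rearranged: |∂P/∂n| = f ρ V_g
|∂P/∂n| = 7.51×10⁻⁵ × 0.841 × 57.0 = 3.60×10⁻³ Pa/m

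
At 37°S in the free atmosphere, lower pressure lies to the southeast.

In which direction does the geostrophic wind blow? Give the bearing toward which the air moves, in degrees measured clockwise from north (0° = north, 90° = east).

The pressure-gradient force points toward the southeast (bearing 135°).
Geostrophic balance: in the Southern Hemisphere the Coriolis force deflects motion to the left, so the geostrophic wind blows 90° to the left of the pressure-gradient force (low pressure on the right).
Rotating 135° by 90° counterclockwise gives 045° — the wind blows toward the northeast.

045°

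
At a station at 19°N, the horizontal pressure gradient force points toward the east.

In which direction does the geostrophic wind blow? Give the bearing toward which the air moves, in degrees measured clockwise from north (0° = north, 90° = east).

180°

The pressure-gradient force points toward the east (bearing 090°).
Geostrophic balance: in the Northern Hemisphere the Coriolis force deflects motion to the right, so the geostrophic wind blows 90° to the right of the pressure-gradient force (low pressure on the left).
Rotating 090° by 90° clockwise gives 180° — the wind blows toward the south.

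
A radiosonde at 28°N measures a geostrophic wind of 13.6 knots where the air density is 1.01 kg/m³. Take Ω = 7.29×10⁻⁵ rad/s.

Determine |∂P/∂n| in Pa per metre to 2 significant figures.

4.8×10⁻⁴ Pa/m

Coriolis parameter at 28°N:
f = 2Ω sin φ = 2 × 7.29×10⁻⁵ × sin 28° = 6.84×10⁻⁵ s⁻¹
Wind speed in SI: 13.6 knots = 7.00 m/s
Geostrophic balance rearranged: |∂P/∂n| = f ρ V_g
|∂P/∂n| = 6.84×10⁻⁵ × 1.01 × 7.00 = 4.84×10⁻⁴ Pa/m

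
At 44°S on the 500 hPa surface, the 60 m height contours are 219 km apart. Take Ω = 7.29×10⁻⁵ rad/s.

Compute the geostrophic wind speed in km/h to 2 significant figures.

Coriolis parameter at 44°S:
f = 2Ω sin φ = 2 × 7.29×10⁻⁵ × sin 44° = 1.01×10⁻⁴ s⁻¹
Height gradient: |∂Z/∂n| = 60 m / 219000 m = 2.74×10⁻⁴
On a pressure surface, geostrophic balance gives V_g = (g/f)|∂Z/∂n|:
V_g = 9.81 × 2.74×10⁻⁴ / 1.01×10⁻⁴ = 26.5 m/s
Converting: 26.5 m/s × 3.6 = 96 km/h

96 km/h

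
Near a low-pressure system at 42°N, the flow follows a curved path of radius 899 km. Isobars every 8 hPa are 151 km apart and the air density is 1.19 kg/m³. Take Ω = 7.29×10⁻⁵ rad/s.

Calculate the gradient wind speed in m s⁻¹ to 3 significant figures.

Coriolis parameter at 42°N:
f = 2Ω sin φ = 2 × 7.29×10⁻⁵ × sin 42° = 9.76×10⁻⁵ s⁻¹
Pressure gradient: |∂P/∂n| = 800 Pa / 151000 m = 5.30×10⁻³ Pa/m
Geostrophic speed: V_g = |∂P/∂n|/(fρ) = 5.30×10⁻³/(9.76×10⁻⁵ × 1.19) = 45.6 m/s
Around a low, centrifugal force acts outward with Coriolis, so pressure-gradient force balances both:
(1/ρ)|∂P/∂n| = fV + V²/R  →  V² + fR·V − fR·V_g = 0
With fR = 9.76×10⁻⁵ × 899×10³ m = 87.7 m/s:
V = [−fR + √((fR)² + 4 fR V_g)]/2 = [−87.7 + √(87.7² + 4×87.7×45.6)]/2 = 33.1 m/s
Subgeostrophic (V < V_g = 45.6 m/s), as expected around a low.

33.1 m s⁻¹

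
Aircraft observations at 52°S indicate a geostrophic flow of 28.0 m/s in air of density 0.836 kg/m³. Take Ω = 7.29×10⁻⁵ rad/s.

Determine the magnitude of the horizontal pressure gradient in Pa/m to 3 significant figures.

2.69×10⁻³ Pa/m

Coriolis parameter at 52°S:
f = 2Ω sin φ = 2 × 7.29×10⁻⁵ × sin 52° = 1.15×10⁻⁴ s⁻¹
Geostrophic balance rearranged: |∂P/∂n| = f ρ V_g
|∂P/∂n| = 1.15×10⁻⁴ × 0.836 × 28.0 = 2.69×10⁻³ Pa/m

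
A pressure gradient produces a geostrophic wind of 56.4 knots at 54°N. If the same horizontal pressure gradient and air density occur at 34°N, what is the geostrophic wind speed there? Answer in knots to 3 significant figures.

81.6 knots

With the same pressure gradient and density, V_g ∝ 1/f ∝ 1/sin φ.
V₂ = V₁ · sin φ₁ / sin φ₂ = 56.4 × sin 54° / sin 34°
V₂ = 56.4 × 0.8090/0.5592 = 81.6 knots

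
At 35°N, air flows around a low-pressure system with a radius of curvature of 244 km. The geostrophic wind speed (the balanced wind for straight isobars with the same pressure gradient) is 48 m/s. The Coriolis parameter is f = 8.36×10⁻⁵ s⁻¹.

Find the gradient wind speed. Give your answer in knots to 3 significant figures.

Around a low, centrifugal force acts outward with Coriolis, so pressure-gradient force balances both:
(1/ρ)|∂P/∂n| = fV + V²/R  →  V² + fR·V − fR·V_g = 0
With fR = 8.36×10⁻⁵ × 244×10³ m = 20.4 m/s:
V = [−fR + √((fR)² + 4 fR V_g)]/2 = [−20.4 + √(20.4² + 4×20.4×48)]/2 = 22.7 m/s
Subgeostrophic (V < V_g = 48 m/s), as expected around a low.
Converting: 22.7 m/s × 1.944 = 44.1 knots

44.1 knots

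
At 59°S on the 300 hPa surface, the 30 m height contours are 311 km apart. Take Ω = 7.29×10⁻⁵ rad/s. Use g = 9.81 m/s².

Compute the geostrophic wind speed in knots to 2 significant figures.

Coriolis parameter at 59°S:
f = 2Ω sin φ = 2 × 7.29×10⁻⁵ × sin 59° = 1.25×10⁻⁴ s⁻¹
Height gradient: |∂Z/∂n| = 30 m / 311000 m = 9.65×10⁻⁵
On a pressure surface, geostrophic balance gives V_g = (g/f)|∂Z/∂n|:
V_g = 9.81 × 9.65×10⁻⁵ / 1.25×10⁻⁴ = 7.57 m/s
Converting: 7.57 m/s × 1.944 = 15 knots

15 knots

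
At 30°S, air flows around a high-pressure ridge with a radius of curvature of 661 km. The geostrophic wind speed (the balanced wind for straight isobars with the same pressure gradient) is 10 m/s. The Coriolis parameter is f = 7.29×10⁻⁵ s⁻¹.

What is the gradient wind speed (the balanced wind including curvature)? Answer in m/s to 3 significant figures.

Around a high, pressure-gradient force acts outward with centrifugal, so Coriolis balances both:
fV = (1/ρ)|∂P/∂n| + V²/R  →  V² − fR·V + fR·V_g = 0
With fR = 7.29×10⁻⁵ × 661×10³ m = 48.2 m/s:
V = [fR − √((fR)² − 4 fR V_g)]/2 = [48.2 − √(48.2² − 4×48.2×10)]/2 = 14.2 m/s
Supergeostrophic (V > V_g = 10 m/s), as expected around a high.

14.2 m/s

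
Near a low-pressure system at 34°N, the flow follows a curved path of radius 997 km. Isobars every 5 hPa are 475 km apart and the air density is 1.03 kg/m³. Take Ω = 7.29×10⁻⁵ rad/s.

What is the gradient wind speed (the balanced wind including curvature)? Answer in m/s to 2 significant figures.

11 m/s

Coriolis parameter at 34°N:
f = 2Ω sin φ = 2 × 7.29×10⁻⁵ × sin 34° = 8.15×10⁻⁵ s⁻¹
Pressure gradient: |∂P/∂n| = 500 Pa / 475000 m = 1.05×10⁻³ Pa/m
Geostrophic speed: V_g = |∂P/∂n|/(fρ) = 1.05×10⁻³/(8.15×10⁻⁵ × 1.03) = 12.5 m/s
Around a low, centrifugal force acts outward with Coriolis, so pressure-gradient force balances both:
(1/ρ)|∂P/∂n| = fV + V²/R  →  V² + fR·V − fR·V_g = 0
With fR = 8.15×10⁻⁵ × 997×10³ m = 81.3 m/s:
V = [−fR + √((fR)² + 4 fR V_g)]/2 = [−81.3 + √(81.3² + 4×81.3×12.5)]/2 = 11 m/s
Subgeostrophic (V < V_g = 12.5 m/s), as expected around a low.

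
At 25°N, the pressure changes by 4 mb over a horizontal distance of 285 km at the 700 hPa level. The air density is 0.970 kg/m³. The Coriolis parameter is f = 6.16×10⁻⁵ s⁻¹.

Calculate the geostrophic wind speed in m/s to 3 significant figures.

Pressure gradient: |∂P/∂n| = 400 Pa / 285000 m = 1.40×10⁻³ Pa/m
Geostrophic balance (pressure-gradient force = Coriolis force):
V_g = (1/(fρ)) |∂P/∂n| = 1.40×10⁻³ / (6.16×10⁻⁵ × 0.970) = 23.5 m/s

23.5 m/s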